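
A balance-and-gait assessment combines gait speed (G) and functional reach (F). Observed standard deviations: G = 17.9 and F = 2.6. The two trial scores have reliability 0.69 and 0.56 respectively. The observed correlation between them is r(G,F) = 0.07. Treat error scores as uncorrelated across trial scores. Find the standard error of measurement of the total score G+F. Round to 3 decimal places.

Var(total) = 327.17 + 6.5156 = 333.686.
True-score variance = 224.868 + 6.5156 = 231.384, so reliability = 0.6934.
Error variance = 333.686 − 231.384 = 102.302; SEM = √102.302 = 10.114.

10.114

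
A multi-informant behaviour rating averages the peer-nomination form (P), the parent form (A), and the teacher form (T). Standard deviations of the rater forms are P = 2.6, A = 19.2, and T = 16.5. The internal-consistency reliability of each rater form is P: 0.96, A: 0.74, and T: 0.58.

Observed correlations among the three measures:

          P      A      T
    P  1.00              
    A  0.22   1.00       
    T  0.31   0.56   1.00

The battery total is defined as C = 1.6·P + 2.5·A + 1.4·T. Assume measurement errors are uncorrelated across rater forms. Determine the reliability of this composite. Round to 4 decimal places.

0.8059

Var(C) = 1.6²·2.6² + 2.5²·19.2² + 1.4²·16.5² + 2·[4·2.6·19.2·0.22 + 2.24·2.6·16.5·0.31 + 3.5·19.2·16.5·0.56] = 2854.92 + 1389.29 = 4244.21.
Because errors are independent across components, Cov(Tᵢ,Tⱼ) = Cov(Xᵢ,Xⱼ); the off-diagonal part of the true-score variance is the same as above.
True-score variance = [1.6²·2.6²·0.96 + 2.5²·19.2²·0.74 + 1.4²·16.5²·0.58] + 1389.29 = 2031.07 + 1389.29 = 3420.36.
Reliability = 3420.36 / 4244.21 = 0.8059.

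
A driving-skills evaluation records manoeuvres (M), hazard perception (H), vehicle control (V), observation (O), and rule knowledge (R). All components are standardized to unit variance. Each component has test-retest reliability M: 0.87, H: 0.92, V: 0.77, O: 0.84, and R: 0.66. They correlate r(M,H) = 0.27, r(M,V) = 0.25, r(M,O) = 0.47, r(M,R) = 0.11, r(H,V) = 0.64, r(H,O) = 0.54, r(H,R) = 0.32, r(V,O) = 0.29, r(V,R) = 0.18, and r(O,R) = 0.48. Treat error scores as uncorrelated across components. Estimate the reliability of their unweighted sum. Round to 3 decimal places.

0.922

Var(M+H+V+O+R) = 5 + 2·[0.27 + 0.25 + 0.47 + 0.11 + 0.64 + 0.54 + 0.32 + 0.29 + 0.18 + 0.48] = 5 + 7.1 = 12.1.
Because errors are independent across components, Cov(Tᵢ,Tⱼ) = Cov(Xᵢ,Xⱼ); the off-diagonal part of the true-score variance is the same as above.
True-score variance = [0.87 + 0.92 + 0.77 + 0.84 + 0.66] + 7.1 = 4.06 + 7.1 = 11.16.
Reliability = 11.16 / 12.1 = 0.922.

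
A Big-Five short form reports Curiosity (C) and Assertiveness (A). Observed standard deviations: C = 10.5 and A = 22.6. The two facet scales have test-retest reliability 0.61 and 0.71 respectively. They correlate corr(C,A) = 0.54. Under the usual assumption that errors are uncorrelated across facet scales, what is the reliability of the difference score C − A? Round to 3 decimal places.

0.476

Var(C−A) = 10.5² + 22.6² − 2·10.5·22.6·0.54 = 621.01 − 256.284 = 364.726.
Under uncorrelated errors the observed covariances equal the true-score covariances, so only the own-variance terms attenuate.
True-score variance = [10.5²·0.61 + 22.6²·0.71] − 256.284 = 429.892 − 256.284 = 173.608.
Reliability = 173.608 / 364.726 = 0.476.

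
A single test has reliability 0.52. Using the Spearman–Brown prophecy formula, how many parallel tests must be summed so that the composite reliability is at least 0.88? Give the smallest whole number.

7

k ≥ ρ*(1−ρ₁)/(ρ₁(1−ρ*)) = 0.88·0.48 / (0.52·0.12) = 6.769.
Smallest integer k = 7.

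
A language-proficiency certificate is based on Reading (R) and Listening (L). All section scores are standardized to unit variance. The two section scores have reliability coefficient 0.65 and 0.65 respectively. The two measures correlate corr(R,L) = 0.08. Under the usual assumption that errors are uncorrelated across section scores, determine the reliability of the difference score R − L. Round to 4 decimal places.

0.6196

Var(R−L) = 1 + 1 − 2·0.08 = 2 − 0.16 = 1.84.
Because errors are independent across components, Cov(Tᵢ,Tⱼ) = Cov(Xᵢ,Xⱼ); the off-diagonal part of the true-score variance is the same as above.
True-score variance = [0.65 + 0.65] − 0.16 = 1.3 − 0.16 = 1.14.
Reliability = 1.14 / 1.84 = 0.6196.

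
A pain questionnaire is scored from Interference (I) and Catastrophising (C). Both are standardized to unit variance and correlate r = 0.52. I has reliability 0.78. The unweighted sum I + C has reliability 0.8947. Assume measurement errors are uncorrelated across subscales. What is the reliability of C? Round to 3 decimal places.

0.900

Var(I+C) = 2 + 2·0.52 = 3.040.
True-score variance = ρ_I + ρ_C + 2·0.52, so 0.8947 = (0.78 + ρ_C + 1.04) / 3.040.
ρ_C = 0.8947·3.040 − 0.78 − 1.04 = 0.900.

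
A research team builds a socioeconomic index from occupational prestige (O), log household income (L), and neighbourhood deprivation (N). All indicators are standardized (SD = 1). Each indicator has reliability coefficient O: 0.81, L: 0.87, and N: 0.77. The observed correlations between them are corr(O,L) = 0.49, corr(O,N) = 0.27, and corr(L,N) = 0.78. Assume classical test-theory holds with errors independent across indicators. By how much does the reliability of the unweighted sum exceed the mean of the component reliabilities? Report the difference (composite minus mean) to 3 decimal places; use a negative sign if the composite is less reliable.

0.093

Var(sum) = 3 + 3.08 = 6.08; true-score variance = 2.45 + 3.08 = 5.53; composite reliability = 0.9095.
Mean component reliability = 0.8167.
Difference = 0.9095 − 0.8167 = 0.093.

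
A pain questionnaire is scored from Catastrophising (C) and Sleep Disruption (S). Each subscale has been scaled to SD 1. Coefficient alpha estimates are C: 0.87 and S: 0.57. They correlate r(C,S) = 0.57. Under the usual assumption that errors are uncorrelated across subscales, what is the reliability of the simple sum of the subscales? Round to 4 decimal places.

Var(C+S) = 2 + 2·[0.57] = 2 + 1.14 = 3.14.
Because errors are independent across components, Cov(Tᵢ,Tⱼ) = Cov(Xᵢ,Xⱼ); the off-diagonal part of the true-score variance is the same as above.
True-score variance = [0.87 + 0.57] + 1.14 = 1.44 + 1.14 = 2.58.
Reliability = 2.58 / 3.14 = 0.8217.

0.8217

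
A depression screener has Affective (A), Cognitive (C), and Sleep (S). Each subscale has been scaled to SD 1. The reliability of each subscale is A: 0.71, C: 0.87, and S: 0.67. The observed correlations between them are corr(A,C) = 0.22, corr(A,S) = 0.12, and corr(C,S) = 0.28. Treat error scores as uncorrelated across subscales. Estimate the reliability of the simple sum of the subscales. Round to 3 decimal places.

0.823

Var(A+C+S) = 3 + 2·[0.22 + 0.12 + 0.28] = 3 + 1.24 = 4.24.
With uncorrelated errors the cross-covariances are all true-score covariance, so they carry over unchanged; only the diagonal terms shrink to ρᵢσᵢ².
True-score variance = [0.71 + 0.87 + 0.67] + 1.24 = 2.25 + 1.24 = 3.49.
Reliability = 3.49 / 4.24 = 0.823.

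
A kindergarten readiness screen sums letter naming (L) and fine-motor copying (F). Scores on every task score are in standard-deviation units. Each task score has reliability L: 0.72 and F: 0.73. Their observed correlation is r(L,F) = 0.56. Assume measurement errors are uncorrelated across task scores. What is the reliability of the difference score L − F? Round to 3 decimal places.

0.375

Var(L−F) = 1 + 1 − 2·0.56 = 2 − 1.12 = 0.88.
Under uncorrelated errors the observed covariances equal the true-score covariances, so only the own-variance terms attenuate.
True-score variance = [0.72 + 0.73] − 1.12 = 1.45 − 1.12 = 0.33.
Reliability = 0.33 / 0.88 = 0.375.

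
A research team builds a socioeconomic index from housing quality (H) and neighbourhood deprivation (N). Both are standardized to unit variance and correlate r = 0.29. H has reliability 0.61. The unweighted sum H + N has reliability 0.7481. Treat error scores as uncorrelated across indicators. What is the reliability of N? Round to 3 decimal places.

0.740

Var(H+N) = 2 + 2·0.29 = 2.580.
True-score variance = ρ_H + ρ_N + 2·0.29, so 0.7481 = (0.61 + ρ_N + 0.58) / 2.580.
ρ_N = 0.7481·2.580 − 0.61 − 0.58 = 0.740.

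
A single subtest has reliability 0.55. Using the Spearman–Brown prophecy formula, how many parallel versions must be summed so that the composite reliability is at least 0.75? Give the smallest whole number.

k ≥ ρ*(1−ρ₁)/(ρ₁(1−ρ*)) = 0.75·0.45 / (0.55·0.25) = 2.455.
Smallest integer k = 3.

3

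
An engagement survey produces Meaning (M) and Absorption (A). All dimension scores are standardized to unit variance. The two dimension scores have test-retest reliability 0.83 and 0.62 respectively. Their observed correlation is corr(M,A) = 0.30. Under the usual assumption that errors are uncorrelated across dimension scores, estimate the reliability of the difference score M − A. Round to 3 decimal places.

0.607

Var(M−A) = 1 + 1 − 2·0.30 = 2 − 0.6 = 1.4.
With uncorrelated errors the cross-covariances are all true-score covariance, so they carry over unchanged; only the diagonal terms shrink to ρᵢσᵢ².
True-score variance = [0.83 + 0.62] − 0.6 = 1.45 − 0.6 = 0.85.
Reliability = 0.85 / 1.4 = 0.607.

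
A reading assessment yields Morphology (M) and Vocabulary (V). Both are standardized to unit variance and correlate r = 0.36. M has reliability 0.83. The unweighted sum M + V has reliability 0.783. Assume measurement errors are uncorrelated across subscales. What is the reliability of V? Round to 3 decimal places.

0.580

Var(M+V) = 2 + 2·0.36 = 2.720.
True-score variance = ρ_M + ρ_V + 2·0.36, so 0.783 = (0.83 + ρ_V + 0.72) / 2.720.
ρ_V = 0.783·2.720 − 0.83 − 0.72 = 0.580.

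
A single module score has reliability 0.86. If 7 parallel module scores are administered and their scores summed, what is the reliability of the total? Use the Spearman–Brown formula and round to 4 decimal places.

ρ_k = kρ / (1 + (k−1)ρ) = 7·0.86 / (1 + 6·0.86) = 6.020 / 6.160 = 0.9773.

0.9773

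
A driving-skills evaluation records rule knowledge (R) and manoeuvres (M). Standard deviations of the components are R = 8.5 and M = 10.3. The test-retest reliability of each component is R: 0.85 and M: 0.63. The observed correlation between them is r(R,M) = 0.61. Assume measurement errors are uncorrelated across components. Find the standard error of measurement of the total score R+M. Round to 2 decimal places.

Var(total) = 178.34 + 106.811 = 285.151.
True-score variance = 128.249 + 106.811 = 235.06, so reliability = 0.8243.
Error variance = 285.151 − 235.06 = 50.0908; SEM = √50.0908 = 7.08.

7.08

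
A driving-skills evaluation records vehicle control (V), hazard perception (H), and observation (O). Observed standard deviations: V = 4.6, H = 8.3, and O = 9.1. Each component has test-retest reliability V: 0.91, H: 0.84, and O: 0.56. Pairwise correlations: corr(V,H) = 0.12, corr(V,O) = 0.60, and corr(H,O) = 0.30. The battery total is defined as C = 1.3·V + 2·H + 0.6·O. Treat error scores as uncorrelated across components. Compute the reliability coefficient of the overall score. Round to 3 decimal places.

Var(C) = 1.3²·4.6² + 2²·8.3² + 0.6²·9.1² + 2·[2.6·4.6·8.3·0.12 + 0.78·4.6·9.1·0.60 + 1.2·8.3·9.1·0.30] = 341.132 + 117.387 = 458.519.
Under uncorrelated errors the observed covariances equal the true-score covariances, so only the own-variance terms attenuate.
True-score variance = [1.3²·4.6²·0.91 + 2²·8.3²·0.84 + 0.6²·9.1²·0.56] + 117.387 = 280.707 + 117.387 = 398.094.
Reliability = 398.094 / 458.519 = 0.868.

0.868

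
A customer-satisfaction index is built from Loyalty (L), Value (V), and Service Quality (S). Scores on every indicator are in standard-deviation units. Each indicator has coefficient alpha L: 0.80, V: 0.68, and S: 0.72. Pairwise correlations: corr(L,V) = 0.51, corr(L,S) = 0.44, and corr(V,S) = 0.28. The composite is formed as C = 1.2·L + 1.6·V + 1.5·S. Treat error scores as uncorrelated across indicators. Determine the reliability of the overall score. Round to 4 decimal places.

0.8440

Var(C) = 1.2² + 1.6² + 1.5² + 2·[1.92·0.51 + 1.8·0.44 + 2.4·0.28] = 6.25 + 4.8864 = 11.1364.
Because errors are independent across components, Cov(Tᵢ,Tⱼ) = Cov(Xᵢ,Xⱼ); the off-diagonal part of the true-score variance is the same as above.
True-score variance = [1.2²·0.80 + 1.6²·0.68 + 1.5²·0.72] + 4.8864 = 4.5128 + 4.8864 = 9.3992.
Reliability = 9.3992 / 11.1364 = 0.8440.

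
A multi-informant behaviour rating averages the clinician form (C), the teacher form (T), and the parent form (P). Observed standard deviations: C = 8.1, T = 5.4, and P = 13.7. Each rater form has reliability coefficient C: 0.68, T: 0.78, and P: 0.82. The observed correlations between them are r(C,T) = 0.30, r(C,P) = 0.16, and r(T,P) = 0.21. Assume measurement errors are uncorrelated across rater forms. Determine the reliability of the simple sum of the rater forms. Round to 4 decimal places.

0.8369

Var(C+T+P) = 8.1² + 5.4² + 13.7² + 2·[8.1·5.4·0.30 + 8.1·13.7·0.16 + 5.4·13.7·0.21] = 282.46 + 92.826 = 375.286.
With uncorrelated errors the cross-covariances are all true-score covariance, so they carry over unchanged; only the diagonal terms shrink to ρᵢσᵢ².
True-score variance = [8.1²·0.68 + 5.4²·0.78 + 13.7²·0.82] + 92.826 = 221.265 + 92.826 = 314.091.
Reliability = 314.091 / 375.286 = 0.8369.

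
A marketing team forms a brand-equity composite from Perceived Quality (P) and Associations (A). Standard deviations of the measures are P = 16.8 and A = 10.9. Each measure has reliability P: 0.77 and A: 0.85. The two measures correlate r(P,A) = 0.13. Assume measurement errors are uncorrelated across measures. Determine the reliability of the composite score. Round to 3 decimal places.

Var(P+A) = 16.8² + 10.9² + 2·[16.8·10.9·0.13] = 401.05 + 47.6112 = 448.661.
Under uncorrelated errors the observed covariances equal the true-score covariances, so only the own-variance terms attenuate.
True-score variance = [16.8²·0.77 + 10.9²·0.85] + 47.6112 = 318.313 + 47.6112 = 365.925.
Reliability = 365.925 / 448.661 = 0.816.

0.816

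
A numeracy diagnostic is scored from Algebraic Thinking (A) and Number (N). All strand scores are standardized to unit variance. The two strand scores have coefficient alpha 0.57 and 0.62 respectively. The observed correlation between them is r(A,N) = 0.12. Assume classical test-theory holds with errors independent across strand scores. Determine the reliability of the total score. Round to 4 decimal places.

0.6384

Var(A+N) = 2 + 2·[0.12] = 2 + 0.24 = 2.24.
With uncorrelated errors the cross-covariances are all true-score covariance, so they carry over unchanged; only the diagonal terms shrink to ρᵢσᵢ².
True-score variance = [0.57 + 0.62] + 0.24 = 1.19 + 0.24 = 1.43.
Reliability = 1.43 / 2.24 = 0.6384.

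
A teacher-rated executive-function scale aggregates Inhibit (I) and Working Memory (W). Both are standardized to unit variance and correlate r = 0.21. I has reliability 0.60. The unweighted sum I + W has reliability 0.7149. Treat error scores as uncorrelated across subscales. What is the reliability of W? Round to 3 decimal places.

Var(I+W) = 2 + 2·0.21 = 2.420.
True-score variance = ρ_I + ρ_W + 2·0.21, so 0.7149 = (0.60 + ρ_W + 0.42) / 2.420.
ρ_W = 0.7149·2.420 − 0.60 − 0.42 = 0.710.

0.710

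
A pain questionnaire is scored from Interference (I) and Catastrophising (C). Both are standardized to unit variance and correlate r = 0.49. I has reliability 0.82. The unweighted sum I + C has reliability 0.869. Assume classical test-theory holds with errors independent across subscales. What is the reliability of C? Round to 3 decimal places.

0.790

Var(I+C) = 2 + 2·0.49 = 2.980.
True-score variance = ρ_I + ρ_C + 2·0.49, so 0.869 = (0.82 + ρ_C + 0.98) / 2.980.
ρ_C = 0.869·2.980 − 0.82 − 0.98 = 0.790.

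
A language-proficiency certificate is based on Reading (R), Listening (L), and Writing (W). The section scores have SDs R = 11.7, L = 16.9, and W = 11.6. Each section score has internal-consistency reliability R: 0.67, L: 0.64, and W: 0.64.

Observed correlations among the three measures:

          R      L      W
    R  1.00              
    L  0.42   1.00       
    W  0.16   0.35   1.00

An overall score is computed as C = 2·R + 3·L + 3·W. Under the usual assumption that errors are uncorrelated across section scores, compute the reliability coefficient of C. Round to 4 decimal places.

Var(C) = 2²·11.7² + 3²·16.9² + 3²·11.6² + 2·[6·11.7·16.9·0.42 + 6·11.7·11.6·0.16 + 9·16.9·11.6·0.35] = 4329.09 + 2492.19 = 6821.28.
With uncorrelated errors the cross-covariances are all true-score covariance, so they carry over unchanged; only the diagonal terms shrink to ρᵢσᵢ².
True-score variance = [2²·11.7²·0.67 + 3²·16.9²·0.64 + 3²·11.6²·0.64] + 2492.19 = 2787.04 + 2492.19 = 5279.24.
Reliability = 5279.24 / 6821.28 = 0.7739.

0.7739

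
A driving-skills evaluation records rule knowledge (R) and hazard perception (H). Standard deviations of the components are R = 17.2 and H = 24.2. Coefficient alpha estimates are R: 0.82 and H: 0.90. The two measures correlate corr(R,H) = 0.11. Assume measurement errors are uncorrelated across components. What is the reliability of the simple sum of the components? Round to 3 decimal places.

0.885

Var(R+H) = 17.2² + 24.2² + 2·[17.2·24.2·0.11] = 881.48 + 91.5728 = 973.053.
Under uncorrelated errors the observed covariances equal the true-score covariances, so only the own-variance terms attenuate.
True-score variance = [17.2²·0.82 + 24.2²·0.90] + 91.5728 = 769.665 + 91.5728 = 861.238.
Reliability = 861.238 / 973.053 = 0.885.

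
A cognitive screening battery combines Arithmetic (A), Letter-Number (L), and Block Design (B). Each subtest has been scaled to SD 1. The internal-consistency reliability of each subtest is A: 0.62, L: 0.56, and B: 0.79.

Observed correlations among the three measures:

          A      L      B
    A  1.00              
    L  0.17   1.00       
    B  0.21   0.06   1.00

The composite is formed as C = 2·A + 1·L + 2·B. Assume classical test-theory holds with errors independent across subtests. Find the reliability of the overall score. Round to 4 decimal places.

0.7586

Var(C) = 2² + 1 + 2² + 2·[2·0.17 + 4·0.21 + 2·0.06] = 9 + 2.6 = 11.6.
Under uncorrelated errors the observed covariances equal the true-score covariances, so only the own-variance terms attenuate.
True-score variance = [2²·0.62 + 0.56 + 2²·0.79] + 2.6 = 6.2 + 2.6 = 8.8.
Reliability = 8.8 / 11.6 = 0.7586.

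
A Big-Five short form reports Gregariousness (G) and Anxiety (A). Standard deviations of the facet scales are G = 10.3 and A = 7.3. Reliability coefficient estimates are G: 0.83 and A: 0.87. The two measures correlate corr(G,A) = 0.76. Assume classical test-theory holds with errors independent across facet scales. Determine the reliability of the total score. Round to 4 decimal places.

0.9088

Var(G+A) = 10.3² + 7.3² + 2·[10.3·7.3·0.76] = 159.38 + 114.289 = 273.669.
Because errors are independent across components, Cov(Tᵢ,Tⱼ) = Cov(Xᵢ,Xⱼ); the off-diagonal part of the true-score variance is the same as above.
True-score variance = [10.3²·0.83 + 7.3²·0.87] + 114.289 = 134.417 + 114.289 = 248.706.
Reliability = 248.706 / 273.669 = 0.9088.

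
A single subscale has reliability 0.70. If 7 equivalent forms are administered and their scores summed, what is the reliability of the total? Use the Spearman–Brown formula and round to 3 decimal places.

0.942

ρ_k = kρ / (1 + (k−1)ρ) = 7·0.70 / (1 + 6·0.70) = 4.900 / 5.200 = 0.942.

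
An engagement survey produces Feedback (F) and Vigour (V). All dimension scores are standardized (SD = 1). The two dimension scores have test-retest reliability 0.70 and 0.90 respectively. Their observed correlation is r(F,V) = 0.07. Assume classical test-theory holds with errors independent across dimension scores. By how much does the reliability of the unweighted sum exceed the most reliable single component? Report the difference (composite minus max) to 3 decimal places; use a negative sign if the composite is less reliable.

Var(sum) = 2 + 0.14 = 2.14; true-score variance = 1.6 + 0.14 = 1.74; composite reliability = 0.8131.
Max component reliability = 0.9000.
Difference = 0.8131 − 0.9000 = -0.087.

-0.087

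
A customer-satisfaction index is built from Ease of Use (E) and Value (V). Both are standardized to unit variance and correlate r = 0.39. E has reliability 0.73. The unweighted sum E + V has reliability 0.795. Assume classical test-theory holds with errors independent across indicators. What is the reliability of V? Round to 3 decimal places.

0.700

Var(E+V) = 2 + 2·0.39 = 2.780.
True-score variance = ρ_E + ρ_V + 2·0.39, so 0.795 = (0.73 + ρ_V + 0.78) / 2.780.
ρ_V = 0.795·2.780 − 0.73 − 0.78 = 0.700.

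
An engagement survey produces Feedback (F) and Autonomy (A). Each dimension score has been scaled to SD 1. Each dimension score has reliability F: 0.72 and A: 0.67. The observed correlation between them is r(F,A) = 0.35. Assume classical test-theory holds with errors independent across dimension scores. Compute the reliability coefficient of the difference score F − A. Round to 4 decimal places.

0.5308

Var(F−A) = 1 + 1 − 2·0.35 = 2 − 0.7 = 1.3.
Because errors are independent across components, Cov(Tᵢ,Tⱼ) = Cov(Xᵢ,Xⱼ); the off-diagonal part of the true-score variance is the same as above.
True-score variance = [0.72 + 0.67] − 0.7 = 1.39 − 0.7 = 0.69.
Reliability = 0.69 / 1.3 = 0.5308.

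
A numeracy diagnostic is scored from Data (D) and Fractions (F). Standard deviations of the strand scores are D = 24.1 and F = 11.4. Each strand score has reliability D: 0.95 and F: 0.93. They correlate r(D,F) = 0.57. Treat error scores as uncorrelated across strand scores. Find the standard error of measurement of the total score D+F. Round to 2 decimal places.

6.18

Var(total) = 710.77 + 313.204 = 1023.97.
True-score variance = 672.632 + 313.204 = 985.836, so reliability = 0.9628.
Error variance = 1023.97 − 985.836 = 38.1377; SEM = √38.1377 = 6.18.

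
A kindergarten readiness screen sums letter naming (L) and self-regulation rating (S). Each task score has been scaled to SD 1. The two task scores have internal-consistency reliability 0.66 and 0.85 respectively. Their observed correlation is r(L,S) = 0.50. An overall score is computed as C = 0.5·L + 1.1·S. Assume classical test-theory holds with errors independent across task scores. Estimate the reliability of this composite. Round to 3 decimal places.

Var(C) = 0.5² + 1.1² + 2·[0.55·0.50] = 1.46 + 0.55 = 2.01.
Under uncorrelated errors the observed covariances equal the true-score covariances, so only the own-variance terms attenuate.
True-score variance = [0.5²·0.66 + 1.1²·0.85] + 0.55 = 1.1935 + 0.55 = 1.7435.
Reliability = 1.7435 / 2.01 = 0.867.

0.867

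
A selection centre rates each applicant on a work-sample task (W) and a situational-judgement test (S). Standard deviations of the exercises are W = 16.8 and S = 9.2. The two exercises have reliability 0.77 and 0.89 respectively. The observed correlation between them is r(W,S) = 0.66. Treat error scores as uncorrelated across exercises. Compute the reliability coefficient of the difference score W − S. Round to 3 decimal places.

0.544

Var(W−S) = 16.8² + 9.2² − 2·16.8·9.2·0.66 = 366.88 − 204.019 = 162.861.
Under uncorrelated errors the observed covariances equal the true-score covariances, so only the own-variance terms attenuate.
True-score variance = [16.8²·0.77 + 9.2²·0.89] − 204.019 = 292.654 − 204.019 = 88.6352.
Reliability = 88.6352 / 162.861 = 0.544.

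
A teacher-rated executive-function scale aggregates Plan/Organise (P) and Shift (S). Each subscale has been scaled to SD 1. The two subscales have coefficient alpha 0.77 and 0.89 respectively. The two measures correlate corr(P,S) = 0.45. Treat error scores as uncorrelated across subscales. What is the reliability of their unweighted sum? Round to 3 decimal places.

0.883

Var(P+S) = 2 + 2·[0.45] = 2 + 0.9 = 2.9.
Because errors are independent across components, Cov(Tᵢ,Tⱼ) = Cov(Xᵢ,Xⱼ); the off-diagonal part of the true-score variance is the same as above.
True-score variance = [0.77 + 0.89] + 0.9 = 1.66 + 0.9 = 2.56.
Reliability = 2.56 / 2.9 = 0.883.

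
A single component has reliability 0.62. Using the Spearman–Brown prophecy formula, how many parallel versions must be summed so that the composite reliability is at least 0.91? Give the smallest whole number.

k ≥ ρ*(1−ρ₁)/(ρ₁(1−ρ*)) = 0.91·0.38 / (0.62·0.09) = 6.197.
Smallest integer k = 7.

7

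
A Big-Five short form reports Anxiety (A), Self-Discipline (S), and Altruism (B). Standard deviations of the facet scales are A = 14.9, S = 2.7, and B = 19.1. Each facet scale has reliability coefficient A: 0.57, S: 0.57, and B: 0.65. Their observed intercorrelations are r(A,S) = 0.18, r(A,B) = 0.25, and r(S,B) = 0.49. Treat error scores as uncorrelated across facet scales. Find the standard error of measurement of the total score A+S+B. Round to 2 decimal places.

15.04

Var(total) = 594.11 + 207.316 = 801.426.
True-score variance = 367.828 + 207.316 = 575.144, so reliability = 0.7177.
Error variance = 801.426 − 575.144 = 226.283; SEM = √226.283 = 15.04.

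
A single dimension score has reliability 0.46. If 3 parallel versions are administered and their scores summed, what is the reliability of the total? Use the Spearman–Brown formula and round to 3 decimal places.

0.719

ρ_k = kρ / (1 + (k−1)ρ) = 3·0.46 / (1 + 2·0.46) = 1.380 / 1.920 = 0.719.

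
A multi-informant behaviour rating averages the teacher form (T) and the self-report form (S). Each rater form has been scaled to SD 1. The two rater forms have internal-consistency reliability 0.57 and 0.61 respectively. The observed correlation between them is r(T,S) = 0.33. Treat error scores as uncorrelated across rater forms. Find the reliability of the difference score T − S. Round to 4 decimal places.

Var(T−S) = 1 + 1 − 2·0.33 = 2 − 0.66 = 1.34.
Under uncorrelated errors the observed covariances equal the true-score covariances, so only the own-variance terms attenuate.
True-score variance = [0.57 + 0.61] − 0.66 = 1.18 − 0.66 = 0.52.
Reliability = 0.52 / 1.34 = 0.3881.

0.3881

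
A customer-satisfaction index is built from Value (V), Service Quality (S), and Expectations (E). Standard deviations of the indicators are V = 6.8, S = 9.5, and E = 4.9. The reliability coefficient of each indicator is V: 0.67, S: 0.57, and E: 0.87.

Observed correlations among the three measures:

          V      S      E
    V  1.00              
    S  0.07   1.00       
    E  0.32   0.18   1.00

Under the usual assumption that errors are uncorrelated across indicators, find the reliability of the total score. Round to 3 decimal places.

0.725

Var(V+S+E) = 6.8² + 9.5² + 4.9² + 2·[6.8·9.5·0.07 + 6.8·4.9·0.32 + 9.5·4.9·0.18] = 160.5 + 47.1268 = 207.627.
With uncorrelated errors the cross-covariances are all true-score covariance, so they carry over unchanged; only the diagonal terms shrink to ρᵢσᵢ².
True-score variance = [6.8²·0.67 + 9.5²·0.57 + 4.9²·0.87] + 47.1268 = 103.312 + 47.1268 = 150.439.
Reliability = 150.439 / 207.627 = 0.725.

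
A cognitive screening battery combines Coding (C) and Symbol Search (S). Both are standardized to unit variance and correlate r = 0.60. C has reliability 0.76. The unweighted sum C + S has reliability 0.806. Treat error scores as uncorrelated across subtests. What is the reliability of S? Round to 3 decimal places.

Var(C+S) = 2 + 2·0.60 = 3.200.
True-score variance = ρ_C + ρ_S + 2·0.60, so 0.806 = (0.76 + ρ_S + 1.20) / 3.200.
ρ_S = 0.806·3.200 − 0.76 − 1.20 = 0.619.

0.619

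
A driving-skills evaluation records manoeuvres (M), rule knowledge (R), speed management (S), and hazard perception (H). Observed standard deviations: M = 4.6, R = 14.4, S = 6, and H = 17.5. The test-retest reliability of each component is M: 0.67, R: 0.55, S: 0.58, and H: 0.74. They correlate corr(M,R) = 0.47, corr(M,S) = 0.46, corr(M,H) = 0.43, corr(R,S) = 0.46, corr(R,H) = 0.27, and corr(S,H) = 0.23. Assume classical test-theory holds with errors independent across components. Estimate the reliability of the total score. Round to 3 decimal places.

Var(M+R+S+H) = 4.6² + 14.4² + 6² + 17.5² + 2·[4.6·14.4·0.47 + 4.6·6·0.46 + 4.6·17.5·0.43 + 14.4·6·0.46 + 14.4·17.5·0.27 + 6·17.5·0.23] = 570.77 + 420.756 = 991.526.
With uncorrelated errors the cross-covariances are all true-score covariance, so they carry over unchanged; only the diagonal terms shrink to ρᵢσᵢ².
True-score variance = [4.6²·0.67 + 14.4²·0.55 + 6²·0.58 + 17.5²·0.74] + 420.756 = 375.73 + 420.756 = 796.486.
Reliability = 796.486 / 991.526 = 0.803.

0.803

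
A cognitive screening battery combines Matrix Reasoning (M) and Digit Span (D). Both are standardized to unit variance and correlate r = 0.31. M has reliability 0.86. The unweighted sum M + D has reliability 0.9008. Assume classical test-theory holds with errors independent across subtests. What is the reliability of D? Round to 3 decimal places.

0.880

Var(M+D) = 2 + 2·0.31 = 2.620.
True-score variance = ρ_M + ρ_D + 2·0.31, so 0.9008 = (0.86 + ρ_D + 0.62) / 2.620.
ρ_D = 0.9008·2.620 − 0.86 − 0.62 = 0.880.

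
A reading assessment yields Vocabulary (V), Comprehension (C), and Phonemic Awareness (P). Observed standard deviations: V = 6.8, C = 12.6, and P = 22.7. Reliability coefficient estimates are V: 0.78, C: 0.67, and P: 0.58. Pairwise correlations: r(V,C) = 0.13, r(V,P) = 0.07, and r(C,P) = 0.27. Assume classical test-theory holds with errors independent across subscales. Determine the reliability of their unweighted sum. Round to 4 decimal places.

0.6963

Var(V+C+P) = 6.8² + 12.6² + 22.7² + 2·[6.8·12.6·0.13 + 6.8·22.7·0.07 + 12.6·22.7·0.27] = 720.29 + 198.338 = 918.628.
Under uncorrelated errors the observed covariances equal the true-score covariances, so only the own-variance terms attenuate.
True-score variance = [6.8²·0.78 + 12.6²·0.67 + 22.7²·0.58] + 198.338 = 441.305 + 198.338 = 639.643.
Reliability = 639.643 / 918.628 = 0.6963.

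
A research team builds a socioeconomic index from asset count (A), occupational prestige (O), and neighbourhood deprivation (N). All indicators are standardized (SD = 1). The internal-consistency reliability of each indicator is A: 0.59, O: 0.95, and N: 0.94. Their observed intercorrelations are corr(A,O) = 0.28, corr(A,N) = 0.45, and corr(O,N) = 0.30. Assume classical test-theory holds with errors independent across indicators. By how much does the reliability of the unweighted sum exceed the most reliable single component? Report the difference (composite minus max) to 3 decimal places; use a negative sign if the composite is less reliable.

-0.053

Var(sum) = 3 + 2.06 = 5.06; true-score variance = 2.48 + 2.06 = 4.54; composite reliability = 0.8972.
Max component reliability = 0.9500.
Difference = 0.8972 − 0.9500 = -0.053.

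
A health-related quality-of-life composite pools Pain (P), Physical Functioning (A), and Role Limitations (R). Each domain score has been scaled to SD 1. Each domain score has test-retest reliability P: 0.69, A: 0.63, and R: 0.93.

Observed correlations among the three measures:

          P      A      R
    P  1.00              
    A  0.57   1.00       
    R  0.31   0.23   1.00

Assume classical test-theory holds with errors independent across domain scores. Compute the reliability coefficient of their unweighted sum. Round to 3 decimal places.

Var(P+A+R) = 3 + 2·[0.57 + 0.31 + 0.23] = 3 + 2.22 = 5.22.
Because errors are independent across components, Cov(Tᵢ,Tⱼ) = Cov(Xᵢ,Xⱼ); the off-diagonal part of the true-score variance is the same as above.
True-score variance = [0.69 + 0.63 + 0.93] + 2.22 = 2.25 + 2.22 = 4.47.
Reliability = 4.47 / 5.22 = 0.856.

0.856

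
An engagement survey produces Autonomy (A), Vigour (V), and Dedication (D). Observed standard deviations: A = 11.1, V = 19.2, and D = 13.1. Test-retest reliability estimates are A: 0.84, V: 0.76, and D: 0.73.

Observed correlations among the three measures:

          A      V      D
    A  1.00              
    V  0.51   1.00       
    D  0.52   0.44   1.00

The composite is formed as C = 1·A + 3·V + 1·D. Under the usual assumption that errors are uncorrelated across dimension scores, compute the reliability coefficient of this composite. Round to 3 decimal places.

0.830

Var(C) = 11.1² + 3²·19.2² + 13.1² + 2·[3·11.1·19.2·0.51 + 11.1·13.1·0.52 + 3·19.2·13.1·0.44] = 3612.58 + 1467.39 = 5079.97.
With uncorrelated errors the cross-covariances are all true-score covariance, so they carry over unchanged; only the diagonal terms shrink to ρᵢσᵢ².
True-score variance = [11.1²·0.84 + 3²·19.2²·0.76 + 13.1²·0.73] + 1467.39 = 2750.27 + 1467.39 = 4217.66.
Reliability = 4217.66 / 5079.97 = 0.830.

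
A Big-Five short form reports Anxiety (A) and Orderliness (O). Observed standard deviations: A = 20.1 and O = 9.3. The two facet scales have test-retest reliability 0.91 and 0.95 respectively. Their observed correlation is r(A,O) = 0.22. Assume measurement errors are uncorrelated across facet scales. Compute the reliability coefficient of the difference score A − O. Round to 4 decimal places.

Var(A−O) = 20.1² + 9.3² − 2·20.1·9.3·0.22 = 490.5 − 82.2492 = 408.251.
Under uncorrelated errors the observed covariances equal the true-score covariances, so only the own-variance terms attenuate.
True-score variance = [20.1²·0.91 + 9.3²·0.95] − 82.2492 = 449.815 − 82.2492 = 367.565.
Reliability = 367.565 / 408.251 = 0.9003.

0.9003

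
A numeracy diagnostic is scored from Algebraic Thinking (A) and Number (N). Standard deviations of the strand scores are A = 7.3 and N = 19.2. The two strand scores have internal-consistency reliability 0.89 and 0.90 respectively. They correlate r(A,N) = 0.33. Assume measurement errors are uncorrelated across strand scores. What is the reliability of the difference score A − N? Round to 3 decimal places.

Var(A−N) = 7.3² + 19.2² − 2·7.3·19.2·0.33 = 421.93 − 92.5056 = 329.424.
Under uncorrelated errors the observed covariances equal the true-score covariances, so only the own-variance terms attenuate.
True-score variance = [7.3²·0.89 + 19.2²·0.90] − 92.5056 = 379.204 − 92.5056 = 286.699.
Reliability = 286.699 / 329.424 = 0.870.

0.870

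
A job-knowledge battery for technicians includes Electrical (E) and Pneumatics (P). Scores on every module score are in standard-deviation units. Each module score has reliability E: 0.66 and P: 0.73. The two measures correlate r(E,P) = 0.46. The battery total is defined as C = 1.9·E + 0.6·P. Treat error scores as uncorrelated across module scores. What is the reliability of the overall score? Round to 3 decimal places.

0.736

Var(C) = 1.9² + 0.6² + 2·[1.14·0.46] = 3.97 + 1.0488 = 5.0188.
With uncorrelated errors the cross-covariances are all true-score covariance, so they carry over unchanged; only the diagonal terms shrink to ρᵢσᵢ².
True-score variance = [1.9²·0.66 + 0.6²·0.73] + 1.0488 = 2.6454 + 1.0488 = 3.6942.
Reliability = 3.6942 / 5.0188 = 0.736.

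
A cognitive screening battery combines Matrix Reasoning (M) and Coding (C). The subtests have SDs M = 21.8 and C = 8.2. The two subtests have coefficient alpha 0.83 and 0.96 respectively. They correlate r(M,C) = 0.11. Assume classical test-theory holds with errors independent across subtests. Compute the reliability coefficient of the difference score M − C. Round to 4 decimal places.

0.8341

Var(M−C) = 21.8² + 8.2² − 2·21.8·8.2·0.11 = 542.48 − 39.3272 = 503.153.
Because errors are independent across components, Cov(Tᵢ,Tⱼ) = Cov(Xᵢ,Xⱼ); the off-diagonal part of the true-score variance is the same as above.
True-score variance = [21.8²·0.83 + 8.2²·0.96] − 39.3272 = 459 − 39.3272 = 419.672.
Reliability = 419.672 / 503.153 = 0.8341.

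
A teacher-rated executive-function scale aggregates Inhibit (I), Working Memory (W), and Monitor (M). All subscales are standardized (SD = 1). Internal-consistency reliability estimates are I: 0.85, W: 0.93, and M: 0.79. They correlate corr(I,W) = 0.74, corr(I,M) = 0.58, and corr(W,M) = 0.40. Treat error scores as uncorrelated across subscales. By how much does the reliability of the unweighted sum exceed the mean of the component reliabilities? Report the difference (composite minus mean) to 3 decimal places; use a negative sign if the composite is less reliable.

0.077

Var(sum) = 3 + 3.44 = 6.44; true-score variance = 2.57 + 3.44 = 6.01; composite reliability = 0.9332.
Mean component reliability = 0.8567.
Difference = 0.9332 − 0.8567 = 0.077.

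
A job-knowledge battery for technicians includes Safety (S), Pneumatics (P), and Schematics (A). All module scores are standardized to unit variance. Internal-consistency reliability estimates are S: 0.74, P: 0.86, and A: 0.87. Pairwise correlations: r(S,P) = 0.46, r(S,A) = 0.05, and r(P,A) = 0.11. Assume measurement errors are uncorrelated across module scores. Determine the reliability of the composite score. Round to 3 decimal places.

0.875

Var(S+P+A) = 3 + 2·[0.46 + 0.05 + 0.11] = 3 + 1.24 = 4.24.
Under uncorrelated errors the observed covariances equal the true-score covariances, so only the own-variance terms attenuate.
True-score variance = [0.74 + 0.86 + 0.87] + 1.24 = 2.47 + 1.24 = 3.71.
Reliability = 3.71 / 4.24 = 0.875.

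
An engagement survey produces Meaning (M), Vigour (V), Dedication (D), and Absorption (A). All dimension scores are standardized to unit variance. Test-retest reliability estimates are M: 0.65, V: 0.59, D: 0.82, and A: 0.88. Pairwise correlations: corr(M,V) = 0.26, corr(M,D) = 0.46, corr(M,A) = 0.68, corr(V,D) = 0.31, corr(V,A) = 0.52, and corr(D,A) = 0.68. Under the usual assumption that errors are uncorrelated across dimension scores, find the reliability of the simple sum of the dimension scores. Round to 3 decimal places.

Var(M+V+D+A) = 4 + 2·[0.26 + 0.46 + 0.68 + 0.31 + 0.52 + 0.68] = 4 + 5.82 = 9.82.
Because errors are independent across components, Cov(Tᵢ,Tⱼ) = Cov(Xᵢ,Xⱼ); the off-diagonal part of the true-score variance is the same as above.
True-score variance = [0.65 + 0.59 + 0.82 + 0.88] + 5.82 = 2.94 + 5.82 = 8.76.
Reliability = 8.76 / 9.82 = 0.892.

0.892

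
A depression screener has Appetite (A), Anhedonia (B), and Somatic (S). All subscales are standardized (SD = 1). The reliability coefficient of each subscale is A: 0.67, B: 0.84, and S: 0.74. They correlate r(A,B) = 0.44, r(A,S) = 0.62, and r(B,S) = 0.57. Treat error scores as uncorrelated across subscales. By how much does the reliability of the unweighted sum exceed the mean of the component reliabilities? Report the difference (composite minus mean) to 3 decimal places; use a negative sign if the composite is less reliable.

Var(sum) = 3 + 3.26 = 6.26; true-score variance = 2.25 + 3.26 = 5.51; composite reliability = 0.8802.
Mean component reliability = 0.7500.
Difference = 0.8802 − 0.7500 = 0.130.

0.130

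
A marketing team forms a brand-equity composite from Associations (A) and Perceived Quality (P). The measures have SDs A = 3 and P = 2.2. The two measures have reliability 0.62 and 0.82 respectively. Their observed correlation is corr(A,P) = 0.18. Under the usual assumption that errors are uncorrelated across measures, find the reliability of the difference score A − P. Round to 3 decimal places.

0.626

Var(A−P) = 3² + 2.2² − 2·3·2.2·0.18 = 13.84 − 2.376 = 11.464.
Under uncorrelated errors the observed covariances equal the true-score covariances, so only the own-variance terms attenuate.
True-score variance = [3²·0.62 + 2.2²·0.82] − 2.376 = 9.5488 − 2.376 = 7.1728.
Reliability = 7.1728 / 11.464 = 0.626.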